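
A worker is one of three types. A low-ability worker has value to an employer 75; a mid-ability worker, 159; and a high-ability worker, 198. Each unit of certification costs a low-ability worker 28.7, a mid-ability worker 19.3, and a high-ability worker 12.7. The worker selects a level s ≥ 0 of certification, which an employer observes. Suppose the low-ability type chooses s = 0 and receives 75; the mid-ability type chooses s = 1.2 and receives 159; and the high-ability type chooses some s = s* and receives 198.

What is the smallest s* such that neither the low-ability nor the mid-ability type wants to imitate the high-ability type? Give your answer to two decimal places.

Low-ability type (on-path payoff 75) won't mimic when 75 ≥ 198 − 28.7·s*, i.e. s* ≥ 4.29.
Mid-ability type (on-path payoff 159 − 19.3×1.2 = 135.84) won't mimic when 135.84 ≥ 198 − 19.3·s*, i.e. s* ≥ 3.22.
Both must hold, so s* = max(4.29, 3.22) = 4.29. The low-ability type's constraint binds.

4.29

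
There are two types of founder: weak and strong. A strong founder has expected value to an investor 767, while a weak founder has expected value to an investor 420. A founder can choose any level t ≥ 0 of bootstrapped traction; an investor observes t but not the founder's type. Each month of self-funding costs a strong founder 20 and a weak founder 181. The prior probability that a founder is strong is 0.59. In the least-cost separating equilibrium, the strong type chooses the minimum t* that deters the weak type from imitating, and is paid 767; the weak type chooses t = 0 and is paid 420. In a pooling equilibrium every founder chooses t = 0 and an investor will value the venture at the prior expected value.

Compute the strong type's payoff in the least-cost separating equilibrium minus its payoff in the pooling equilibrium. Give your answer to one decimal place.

103.9

Least-cost separating signal: t* solves 420 = 767 − 181·t*, so t* = (767 − 420)/181 ≈ 1.9171.
Strong type's separating payoff: 767 − 20 × t* = 767 − 20 × (767 − 420)/181 = 767 − 6940/181 ≈ 728.657.
Pooling payoff: 0.59 × 767 + 0.41 × 420 = 624.73.
Difference: 728.657 − 624.73 = 103.927, i.e. 103.9 to one decimal place.
The strong type prefers to separate.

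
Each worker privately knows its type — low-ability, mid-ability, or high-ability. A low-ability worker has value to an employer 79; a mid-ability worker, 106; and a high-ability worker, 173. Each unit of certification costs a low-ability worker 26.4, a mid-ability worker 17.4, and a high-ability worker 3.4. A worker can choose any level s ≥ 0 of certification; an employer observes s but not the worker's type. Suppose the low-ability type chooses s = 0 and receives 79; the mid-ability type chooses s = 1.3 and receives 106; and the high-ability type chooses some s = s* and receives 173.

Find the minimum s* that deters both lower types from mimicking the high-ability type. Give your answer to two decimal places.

5.15

Low-ability type (on-path payoff 79) won't mimic when 79 ≥ 173 − 26.4·s*, i.e. s* ≥ 3.56.
Mid-ability type (on-path payoff 106 − 17.4×1.3 = 83.38) won't mimic when 83.38 ≥ 173 − 17.4·s*, i.e. s* ≥ 5.15.
Both must hold, so s* = max(3.56, 5.15) = 5.15. The mid-ability type's constraint binds.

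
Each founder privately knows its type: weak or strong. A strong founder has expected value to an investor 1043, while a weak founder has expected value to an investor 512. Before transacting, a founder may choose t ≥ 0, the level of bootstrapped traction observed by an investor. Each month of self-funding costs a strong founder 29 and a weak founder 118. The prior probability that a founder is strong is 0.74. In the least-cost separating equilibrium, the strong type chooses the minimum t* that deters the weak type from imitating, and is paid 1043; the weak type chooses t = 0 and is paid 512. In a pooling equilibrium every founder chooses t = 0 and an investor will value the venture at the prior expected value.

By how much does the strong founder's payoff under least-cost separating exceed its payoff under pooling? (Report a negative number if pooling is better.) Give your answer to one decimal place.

Least-cost separating signal: t* solves 512 = 1043 − 118·t*, so t* = (1043 − 512)/118 = 4.5.
Strong type's separating payoff: 1043 − 29 × t* = 1043 − 29 × (1043 − 512)/118 = 1043 − 15399/118 = 912.5.
Pooling payoff: 0.74 × 1043 + 0.26 × 512 = 904.94.
Difference: 912.5 − 904.94 = 7.56, i.e. 7.6 to one decimal place.
The strong type prefers to separate.

7.6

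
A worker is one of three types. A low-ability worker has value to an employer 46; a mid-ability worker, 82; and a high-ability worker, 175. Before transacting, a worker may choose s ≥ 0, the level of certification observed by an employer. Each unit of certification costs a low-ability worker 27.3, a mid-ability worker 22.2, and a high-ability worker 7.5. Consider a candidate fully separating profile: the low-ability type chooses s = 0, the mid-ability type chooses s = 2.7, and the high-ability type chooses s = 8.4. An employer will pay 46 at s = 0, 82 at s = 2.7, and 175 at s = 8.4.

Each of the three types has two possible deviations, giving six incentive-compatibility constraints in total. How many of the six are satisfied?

Low-ability (own payoff 46): to s=2.7 gives 82 − 27.3×2.7 = 8.29 → no gain ✓; to s=8.4 gives 175 − 27.3×8.4 = -54.32 → no gain ✓.
High-ability (own payoff 175 − 7.5×8.4 = 112): to s=0 gives 46 → no gain ✓; to s=2.7 gives 82 − 7.5×2.7 = 61.75 → no gain ✓.
Mid-ability (own payoff 82 − 22.2×2.7 = 22.06): to s=0 gives 46 → profitable ✗; to s=8.4 gives 175 − 22.2×8.4 = -11.48 → no gain ✓.
5 of the 6 constraints hold; not an equilibrium.

5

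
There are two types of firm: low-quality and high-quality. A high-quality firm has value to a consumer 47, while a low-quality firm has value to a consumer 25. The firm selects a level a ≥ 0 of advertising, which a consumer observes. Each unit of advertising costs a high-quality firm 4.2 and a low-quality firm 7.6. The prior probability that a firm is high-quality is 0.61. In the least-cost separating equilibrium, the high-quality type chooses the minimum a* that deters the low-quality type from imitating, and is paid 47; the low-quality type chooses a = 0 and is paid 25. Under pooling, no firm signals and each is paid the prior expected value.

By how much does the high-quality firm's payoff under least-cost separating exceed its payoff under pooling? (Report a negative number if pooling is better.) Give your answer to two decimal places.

-3.58

Least-cost separating signal: a* solves 25 = 47 − 7.6·a*, so a* = (47 − 25)/7.6 ≈ 2.8947.
High-quality type's separating payoff: 47 − 4.2 × a* = 47 − 4.2 × (47 − 25)/7.6 = 47 − 92.4/7.6 ≈ 34.8421.
Pooling payoff: 0.61 × 47 + 0.39 × 25 = 38.42.
Difference: 34.8421 − 38.42 = -3.5779, i.e. -3.58 to two decimal places.
The high-quality type would prefer the pooling outcome.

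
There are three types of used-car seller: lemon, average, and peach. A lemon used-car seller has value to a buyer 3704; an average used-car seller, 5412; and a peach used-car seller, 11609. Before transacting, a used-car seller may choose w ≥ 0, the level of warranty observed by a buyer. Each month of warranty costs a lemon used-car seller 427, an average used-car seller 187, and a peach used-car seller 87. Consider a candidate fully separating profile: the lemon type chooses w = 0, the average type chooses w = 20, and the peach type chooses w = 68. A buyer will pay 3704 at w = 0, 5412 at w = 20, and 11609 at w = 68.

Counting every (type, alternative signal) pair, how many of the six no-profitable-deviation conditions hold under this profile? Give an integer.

Lemon (own payoff 3704): to w=20 gives 5412 − 427×20 = -3128 → no gain ✓; to w=68 gives 11609 − 427×68 = -17427 → no gain ✓.
Peach (own payoff 11609 − 87×68 = 5693): to w=0 gives 3704 → no gain ✓; to w=20 gives 5412 − 87×20 = 3672 → no gain ✓.
Average (own payoff 5412 − 187×20 = 1672): to w=0 gives 3704 → profitable ✗; to w=68 gives 11609 − 187×68 = -1107 → no gain ✓.
5 of the 6 constraints hold; not an equilibrium.

5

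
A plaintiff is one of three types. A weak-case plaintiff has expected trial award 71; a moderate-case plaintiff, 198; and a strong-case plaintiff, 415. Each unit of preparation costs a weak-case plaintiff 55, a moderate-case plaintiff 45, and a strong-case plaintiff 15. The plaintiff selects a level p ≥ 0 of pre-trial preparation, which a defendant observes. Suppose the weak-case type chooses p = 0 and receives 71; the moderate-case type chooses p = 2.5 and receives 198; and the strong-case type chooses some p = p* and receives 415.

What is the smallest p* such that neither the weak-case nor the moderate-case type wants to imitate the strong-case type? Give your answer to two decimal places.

7.32

Weak-case type (on-path payoff 71) won't mimic when 71 ≥ 415 − 55·p*, i.e. p* ≥ 6.25.
Moderate-case type (on-path payoff 198 − 45×2.5 = 85.5) won't mimic when 85.5 ≥ 415 − 45·p*, i.e. p* ≥ 7.32.
Both must hold, so p* = max(6.25, 7.32) = 7.32. The moderate-case type's constraint binds.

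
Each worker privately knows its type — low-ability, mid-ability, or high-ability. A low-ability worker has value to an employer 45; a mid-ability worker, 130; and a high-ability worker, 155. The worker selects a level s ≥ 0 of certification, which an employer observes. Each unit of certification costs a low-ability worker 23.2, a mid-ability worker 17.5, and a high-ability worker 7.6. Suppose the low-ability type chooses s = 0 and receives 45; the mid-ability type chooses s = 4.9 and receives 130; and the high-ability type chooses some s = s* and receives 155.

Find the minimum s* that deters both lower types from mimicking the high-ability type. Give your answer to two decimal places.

6.33

Low-ability type (on-path payoff 45) won't mimic when 45 ≥ 155 − 23.2·s*, i.e. s* ≥ 4.74.
Mid-ability type (on-path payoff 130 − 17.5×4.9 = 44.25) won't mimic when 44.25 ≥ 155 − 17.5·s*, i.e. s* ≥ 6.33.
Both must hold, so s* = max(4.74, 6.33) = 6.33. The mid-ability type's constraint binds.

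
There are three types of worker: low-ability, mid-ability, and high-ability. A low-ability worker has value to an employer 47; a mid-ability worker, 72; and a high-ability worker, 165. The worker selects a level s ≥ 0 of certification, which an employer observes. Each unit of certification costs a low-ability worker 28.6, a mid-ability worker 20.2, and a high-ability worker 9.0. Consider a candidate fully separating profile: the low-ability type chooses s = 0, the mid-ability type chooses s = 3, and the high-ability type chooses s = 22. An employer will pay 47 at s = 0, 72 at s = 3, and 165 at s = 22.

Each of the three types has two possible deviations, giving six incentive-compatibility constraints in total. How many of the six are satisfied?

3

High-ability (own payoff 165 − 9.0×22 = -33): to s=0 gives 47 → profitable ✗; to s=3 gives 72 − 9.0×3 = 45 → profitable ✗.
Mid-ability (own payoff 72 − 20.2×3 = 11.4): to s=0 gives 47 → profitable ✗; to s=22 gives 165 − 20.2×22 = -279.4 → no gain ✓.
Low-ability (own payoff 47): to s=3 gives 72 − 28.6×3 = -13.8 → no gain ✓; to s=22 gives 165 − 28.6×22 = -464.2 → no gain ✓.
3 of the 6 constraints hold; not an equilibrium.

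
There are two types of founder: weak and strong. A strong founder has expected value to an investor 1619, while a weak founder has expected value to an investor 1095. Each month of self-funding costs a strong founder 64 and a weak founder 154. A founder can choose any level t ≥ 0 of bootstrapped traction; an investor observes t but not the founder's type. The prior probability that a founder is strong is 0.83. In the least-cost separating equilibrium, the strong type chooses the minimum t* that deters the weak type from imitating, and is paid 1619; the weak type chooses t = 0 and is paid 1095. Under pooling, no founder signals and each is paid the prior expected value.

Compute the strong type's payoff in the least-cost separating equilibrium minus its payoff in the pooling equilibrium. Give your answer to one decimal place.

Least-cost separating signal: t* solves 1095 = 1619 − 154·t*, so t* = (1619 − 1095)/154 ≈ 3.4026.
Strong type's separating payoff: 1619 − 64 × t* = 1619 − 64 × (1619 − 1095)/154 = 1619 − 33536/154 ≈ 1401.234.
Pooling payoff: 0.83 × 1619 + 0.17 × 1095 = 1529.92.
Difference: 1401.234 − 1529.92 = -128.686, i.e. -128.7 to one decimal place.
The strong type would prefer the pooling outcome.

-128.7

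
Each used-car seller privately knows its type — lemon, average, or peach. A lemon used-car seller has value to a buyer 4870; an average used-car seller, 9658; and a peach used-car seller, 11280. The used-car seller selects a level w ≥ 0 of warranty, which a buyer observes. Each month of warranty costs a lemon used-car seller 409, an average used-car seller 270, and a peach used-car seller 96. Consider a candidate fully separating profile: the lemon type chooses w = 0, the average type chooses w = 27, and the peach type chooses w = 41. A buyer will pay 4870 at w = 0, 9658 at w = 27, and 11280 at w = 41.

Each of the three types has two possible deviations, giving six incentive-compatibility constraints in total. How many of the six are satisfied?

5

Average (own payoff 9658 − 270×27 = 2368): to w=0 gives 4870 → profitable ✗; to w=41 gives 11280 − 270×41 = 210 → no gain ✓.
Peach (own payoff 11280 − 96×41 = 7344): to w=0 gives 4870 → no gain ✓; to w=27 gives 9658 − 96×27 = 7066 → no gain ✓.
Lemon (own payoff 4870): to w=27 gives 9658 − 409×27 = -1385 → no gain ✓; to w=41 gives 11280 − 409×41 = -5489 → no gain ✓.
5 of the 6 constraints hold; not an equilibrium.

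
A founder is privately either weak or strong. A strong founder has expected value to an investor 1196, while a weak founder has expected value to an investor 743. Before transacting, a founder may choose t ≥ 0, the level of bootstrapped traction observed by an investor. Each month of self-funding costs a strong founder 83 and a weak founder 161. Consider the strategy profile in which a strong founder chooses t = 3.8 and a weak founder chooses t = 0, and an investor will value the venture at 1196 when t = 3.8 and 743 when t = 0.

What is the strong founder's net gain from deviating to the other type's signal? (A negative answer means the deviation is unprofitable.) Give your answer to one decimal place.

-137.6

Playing t = 3.8 the strong founder receives 1196 − 83 × 3.8 = 880.6.
Deviating to t = 0 yields 743 instead.
Gain from deviating: 743 − 880.6 = -137.6.
The gain is negative, so the strong type's incentive-compatibility constraint is satisfied.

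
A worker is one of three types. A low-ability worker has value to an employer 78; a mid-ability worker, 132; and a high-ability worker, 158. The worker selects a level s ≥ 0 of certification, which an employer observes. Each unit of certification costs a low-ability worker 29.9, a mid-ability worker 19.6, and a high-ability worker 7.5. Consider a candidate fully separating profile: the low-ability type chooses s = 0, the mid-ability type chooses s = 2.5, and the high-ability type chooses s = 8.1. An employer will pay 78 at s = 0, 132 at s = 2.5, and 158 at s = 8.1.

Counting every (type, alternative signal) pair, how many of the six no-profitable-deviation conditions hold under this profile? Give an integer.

High-ability (own payoff 158 − 7.5×8.1 = 97.25): to s=0 gives 78 → no gain ✓; to s=2.5 gives 132 − 7.5×2.5 = 113.25 → profitable ✗.
Mid-ability (own payoff 132 − 19.6×2.5 = 83): to s=0 gives 78 → no gain ✓; to s=8.1 gives 158 − 19.6×8.1 = -0.76 → no gain ✓.
Low-ability (own payoff 78): to s=2.5 gives 132 − 29.9×2.5 = 57.25 → no gain ✓; to s=8.1 gives 158 − 29.9×8.1 = -84.19 → no gain ✓.
5 of the 6 constraints hold; not an equilibrium.

5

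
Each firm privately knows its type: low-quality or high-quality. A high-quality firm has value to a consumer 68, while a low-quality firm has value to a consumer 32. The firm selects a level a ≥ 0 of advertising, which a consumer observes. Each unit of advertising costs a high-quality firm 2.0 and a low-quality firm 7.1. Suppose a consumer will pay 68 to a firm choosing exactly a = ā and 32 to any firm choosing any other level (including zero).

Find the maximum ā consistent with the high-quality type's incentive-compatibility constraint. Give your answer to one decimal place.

18.0

Choosing ā yields the high-quality type 68 − 2.0·ā; choosing zero yields 32.
The high-quality type is indifferent at 68 − 2.0·ā = 32, i.e. ā = (68 − 32) / 2.0 = 18.0.
For any ā above 18.0 the high-quality type would rather pool at zero, so separation collapses.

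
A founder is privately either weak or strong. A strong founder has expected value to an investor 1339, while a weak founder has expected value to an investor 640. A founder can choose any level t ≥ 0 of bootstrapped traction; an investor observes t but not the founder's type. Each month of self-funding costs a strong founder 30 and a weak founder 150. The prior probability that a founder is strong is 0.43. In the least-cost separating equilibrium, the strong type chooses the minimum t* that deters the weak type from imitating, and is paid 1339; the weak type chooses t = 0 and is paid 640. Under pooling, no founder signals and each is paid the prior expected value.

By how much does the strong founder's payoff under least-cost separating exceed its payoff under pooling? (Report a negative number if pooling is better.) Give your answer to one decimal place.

258.6

Least-cost separating signal: t* solves 640 = 1339 − 150·t*, so t* = (1339 − 640)/150 = 4.66.
Strong type's separating payoff: 1339 − 30 × t* = 1339 − 30 × (1339 − 640)/150 = 1339 − 20970/150 = 1199.2.
Pooling payoff: 0.43 × 1339 + 0.57 × 640 = 940.57.
Difference: 1199.2 − 940.57 = 258.63, i.e. 258.6 to one decimal place.
The strong type prefers to separate.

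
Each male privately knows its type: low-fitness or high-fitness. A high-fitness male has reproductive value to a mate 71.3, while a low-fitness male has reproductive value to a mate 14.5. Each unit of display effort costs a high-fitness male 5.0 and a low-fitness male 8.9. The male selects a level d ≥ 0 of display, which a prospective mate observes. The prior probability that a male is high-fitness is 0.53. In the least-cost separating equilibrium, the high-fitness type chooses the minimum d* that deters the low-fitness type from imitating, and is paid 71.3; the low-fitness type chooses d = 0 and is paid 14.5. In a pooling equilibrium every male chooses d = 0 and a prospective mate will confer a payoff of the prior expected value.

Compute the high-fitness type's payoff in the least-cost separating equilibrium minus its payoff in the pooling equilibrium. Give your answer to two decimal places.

-5.21

Least-cost separating signal: d* solves 14.5 = 71.3 − 8.9·d*, so d* = (71.3 − 14.5)/8.9 ≈ 6.3820.
High-fitness type's separating payoff: 71.3 − 5.0 × d* = 71.3 − 5.0 × (71.3 − 14.5)/8.9 = 71.3 − 284/8.9 ≈ 39.3899.
Pooling payoff: 0.53 × 71.3 + 0.47 × 14.5 = 44.604.
Difference: 39.3899 − 44.604 = -5.2141, i.e. -5.21 to two decimal places.
The high-fitness type would prefer the pooling outcome.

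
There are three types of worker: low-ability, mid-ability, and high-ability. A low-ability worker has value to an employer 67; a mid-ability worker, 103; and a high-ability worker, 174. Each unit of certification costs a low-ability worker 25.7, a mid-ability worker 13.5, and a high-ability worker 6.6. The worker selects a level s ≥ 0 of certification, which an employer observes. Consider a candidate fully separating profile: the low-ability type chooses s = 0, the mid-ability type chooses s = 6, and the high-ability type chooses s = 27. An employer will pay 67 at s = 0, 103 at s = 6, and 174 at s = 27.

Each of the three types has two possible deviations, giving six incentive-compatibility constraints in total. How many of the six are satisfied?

3

Mid-ability (own payoff 103 − 13.5×6 = 22): to s=0 gives 67 → profitable ✗; to s=27 gives 174 − 13.5×27 = -190.5 → no gain ✓.
Low-ability (own payoff 67): to s=6 gives 103 − 25.7×6 = -51.2 → no gain ✓; to s=27 gives 174 − 25.7×27 = -519.9 → no gain ✓.
High-ability (own payoff 174 − 6.6×27 = -4.2): to s=0 gives 67 → profitable ✗; to s=6 gives 103 − 6.6×6 = 63.4 → profitable ✗.
3 of the 6 constraints hold; not an equilibrium.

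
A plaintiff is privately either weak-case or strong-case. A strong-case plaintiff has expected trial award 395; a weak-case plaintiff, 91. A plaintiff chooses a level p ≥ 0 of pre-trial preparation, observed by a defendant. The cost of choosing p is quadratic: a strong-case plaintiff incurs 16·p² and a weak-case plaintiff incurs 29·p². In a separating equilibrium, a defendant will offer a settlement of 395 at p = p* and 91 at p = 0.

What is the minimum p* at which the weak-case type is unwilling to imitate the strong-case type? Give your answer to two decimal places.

The weak-case type at p = 0 receives 91; imitating at p* yields 395 − 29·p*².
Indifference: 91 = 395 − 29·p*², so p*² = (395 − 91) / 29 ≈ 10.4828.
p* = √10.4828 ≈ 3.24.

3.24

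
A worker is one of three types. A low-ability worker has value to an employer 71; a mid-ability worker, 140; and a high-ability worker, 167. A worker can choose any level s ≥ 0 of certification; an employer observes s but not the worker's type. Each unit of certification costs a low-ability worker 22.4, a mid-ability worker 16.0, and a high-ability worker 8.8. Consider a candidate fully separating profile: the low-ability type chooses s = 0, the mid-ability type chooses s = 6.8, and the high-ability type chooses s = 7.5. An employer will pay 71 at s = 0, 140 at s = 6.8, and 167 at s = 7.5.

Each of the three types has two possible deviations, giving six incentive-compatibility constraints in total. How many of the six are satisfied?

4

Mid-ability (own payoff 140 − 16.0×6.8 = 31.2): to s=0 gives 71 → profitable ✗; to s=7.5 gives 167 − 16.0×7.5 = 47 → profitable ✗.
High-ability (own payoff 167 − 8.8×7.5 = 101): to s=0 gives 71 → no gain ✓; to s=6.8 gives 140 − 8.8×6.8 = 80.16 → no gain ✓.
Low-ability (own payoff 71): to s=6.8 gives 140 − 22.4×6.8 = -12.32 → no gain ✓; to s=7.5 gives 167 − 22.4×7.5 = -1 → no gain ✓.
4 of the 6 constraints hold; not an equilibrium.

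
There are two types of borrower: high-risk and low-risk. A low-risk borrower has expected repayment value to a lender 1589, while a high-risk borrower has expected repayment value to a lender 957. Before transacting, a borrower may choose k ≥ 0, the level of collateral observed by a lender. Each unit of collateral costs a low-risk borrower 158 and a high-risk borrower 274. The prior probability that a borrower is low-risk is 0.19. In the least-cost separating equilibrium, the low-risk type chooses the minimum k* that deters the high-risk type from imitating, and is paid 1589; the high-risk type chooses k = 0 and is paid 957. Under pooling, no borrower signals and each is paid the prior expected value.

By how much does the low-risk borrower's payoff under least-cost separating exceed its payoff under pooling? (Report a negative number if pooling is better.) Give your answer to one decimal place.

147.5

Least-cost separating signal: k* solves 957 = 1589 − 274·k*, so k* = (1589 − 957)/274 ≈ 2.3066.
Low-risk type's separating payoff: 1589 − 158 × k* = 1589 − 158 × (1589 − 957)/274 = 1589 − 99856/274 ≈ 1224.562.
Pooling payoff: 0.19 × 1589 + 0.81 × 957 = 1077.08.
Difference: 1224.562 − 1077.08 = 147.482, i.e. 147.5 to one decimal place.
The low-risk type prefers to separate.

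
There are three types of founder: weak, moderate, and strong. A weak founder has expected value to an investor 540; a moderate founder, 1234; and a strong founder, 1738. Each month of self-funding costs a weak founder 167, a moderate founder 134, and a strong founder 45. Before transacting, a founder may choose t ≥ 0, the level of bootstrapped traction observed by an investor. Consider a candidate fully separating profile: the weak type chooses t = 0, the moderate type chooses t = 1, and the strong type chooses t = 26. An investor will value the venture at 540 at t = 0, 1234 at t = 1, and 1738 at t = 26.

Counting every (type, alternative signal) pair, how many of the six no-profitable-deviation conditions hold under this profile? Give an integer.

Weak (own payoff 540): to t=1 gives 1234 − 167×1 = 1067 → profitable ✗; to t=26 gives 1738 − 167×26 = -2604 → no gain ✓.
Strong (own payoff 1738 − 45×26 = 568): to t=0 gives 540 → no gain ✓; to t=1 gives 1234 − 45×1 = 1189 → profitable ✗.
Moderate (own payoff 1234 − 134×1 = 1100): to t=0 gives 540 → no gain ✓; to t=26 gives 1738 − 134×26 = -1746 → no gain ✓.
4 of the 6 constraints hold; not an equilibrium.

4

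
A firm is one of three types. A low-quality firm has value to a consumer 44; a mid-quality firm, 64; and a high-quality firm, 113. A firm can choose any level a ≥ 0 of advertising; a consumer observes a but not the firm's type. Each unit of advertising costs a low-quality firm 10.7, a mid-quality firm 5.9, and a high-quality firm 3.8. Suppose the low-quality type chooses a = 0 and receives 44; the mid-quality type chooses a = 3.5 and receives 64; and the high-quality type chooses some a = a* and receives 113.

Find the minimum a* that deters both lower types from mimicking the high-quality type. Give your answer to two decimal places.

Mid-quality type (on-path payoff 64 − 5.9×3.5 = 43.35) won't mimic when 43.35 ≥ 113 − 5.9·a*, i.e. a* ≥ 11.81.
Low-quality type (on-path payoff 44) won't mimic when 44 ≥ 113 − 10.7·a*, i.e. a* ≥ 6.45.
Both must hold, so a* = max(6.45, 11.81) = 11.81. The mid-quality type's constraint binds.

11.81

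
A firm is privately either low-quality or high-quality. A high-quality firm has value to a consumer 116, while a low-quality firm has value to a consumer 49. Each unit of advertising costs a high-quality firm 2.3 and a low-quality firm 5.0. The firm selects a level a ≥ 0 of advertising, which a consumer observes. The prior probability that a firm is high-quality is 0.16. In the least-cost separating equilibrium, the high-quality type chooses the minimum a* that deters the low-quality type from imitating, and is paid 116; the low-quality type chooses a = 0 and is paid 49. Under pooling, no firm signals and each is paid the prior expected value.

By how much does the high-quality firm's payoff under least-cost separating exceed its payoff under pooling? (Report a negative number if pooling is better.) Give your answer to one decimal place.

25.5

Least-cost separating signal: a* solves 49 = 116 − 5.0·a*, so a* = (116 − 49)/5.0 = 13.4.
High-quality type's separating payoff: 116 − 2.3 × a* = 116 − 2.3 × (116 − 49)/5.0 = 116 − 154.1/5.0 = 85.18.
Pooling payoff: 0.16 × 116 + 0.84 × 49 = 59.72.
Difference: 85.18 − 59.72 = 25.46, i.e. 25.5 to one decimal place.
The high-quality type prefers to separate.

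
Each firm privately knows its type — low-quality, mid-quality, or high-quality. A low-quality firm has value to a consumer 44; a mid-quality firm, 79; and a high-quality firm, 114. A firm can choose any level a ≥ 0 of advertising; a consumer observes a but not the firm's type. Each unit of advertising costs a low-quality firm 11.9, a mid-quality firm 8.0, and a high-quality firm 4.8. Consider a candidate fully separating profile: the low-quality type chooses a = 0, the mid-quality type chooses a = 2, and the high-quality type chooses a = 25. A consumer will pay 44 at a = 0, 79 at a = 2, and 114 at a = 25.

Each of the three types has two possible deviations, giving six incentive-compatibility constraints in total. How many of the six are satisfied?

3

Mid-quality (own payoff 79 − 8.0×2 = 63): to a=0 gives 44 → no gain ✓; to a=25 gives 114 − 8.0×25 = -86 → no gain ✓.
High-quality (own payoff 114 − 4.8×25 = -6): to a=0 gives 44 → profitable ✗; to a=2 gives 79 − 4.8×2 = 69.4 → profitable ✗.
Low-quality (own payoff 44): to a=2 gives 79 − 11.9×2 = 55.2 → profitable ✗; to a=25 gives 114 − 11.9×25 = -183.5 → no gain ✓.
3 of the 6 constraints hold; not an equilibrium.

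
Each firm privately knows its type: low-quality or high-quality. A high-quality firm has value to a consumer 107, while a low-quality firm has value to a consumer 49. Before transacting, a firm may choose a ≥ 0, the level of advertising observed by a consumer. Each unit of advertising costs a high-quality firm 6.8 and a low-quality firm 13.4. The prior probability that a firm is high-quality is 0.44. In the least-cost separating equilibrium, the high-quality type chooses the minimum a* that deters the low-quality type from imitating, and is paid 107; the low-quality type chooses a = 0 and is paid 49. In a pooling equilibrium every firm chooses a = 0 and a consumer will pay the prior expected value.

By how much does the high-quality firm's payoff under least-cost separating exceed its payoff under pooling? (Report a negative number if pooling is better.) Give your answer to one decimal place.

Least-cost separating signal: a* solves 49 = 107 − 13.4·a*, so a* = (107 − 49)/13.4 ≈ 4.3284.
High-quality type's separating payoff: 107 − 6.8 × a* = 107 − 6.8 × (107 − 49)/13.4 = 107 − 394.4/13.4 ≈ 77.567.
Pooling payoff: 0.44 × 107 + 0.56 × 49 = 74.52.
Difference: 77.567 − 74.52 = 3.047, i.e. 3.0 to one decimal place.
The high-quality type prefers to separate.

3.0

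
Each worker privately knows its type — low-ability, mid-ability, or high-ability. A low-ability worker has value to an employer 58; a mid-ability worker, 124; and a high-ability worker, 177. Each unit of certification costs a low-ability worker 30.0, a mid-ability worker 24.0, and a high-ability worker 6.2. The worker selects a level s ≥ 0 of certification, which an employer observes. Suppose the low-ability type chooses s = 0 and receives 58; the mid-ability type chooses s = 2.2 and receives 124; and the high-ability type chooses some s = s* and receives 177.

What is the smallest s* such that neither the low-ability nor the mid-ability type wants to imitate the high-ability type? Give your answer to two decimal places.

Mid-ability type (on-path payoff 124 − 24.0×2.2 = 71.2) won't mimic when 71.2 ≥ 177 − 24.0·s*, i.e. s* ≥ 4.41.
Low-ability type (on-path payoff 58) won't mimic when 58 ≥ 177 − 30.0·s*, i.e. s* ≥ 3.97.
Both must hold, so s* = max(3.97, 4.41) = 4.41. The mid-ability type's constraint binds.

4.41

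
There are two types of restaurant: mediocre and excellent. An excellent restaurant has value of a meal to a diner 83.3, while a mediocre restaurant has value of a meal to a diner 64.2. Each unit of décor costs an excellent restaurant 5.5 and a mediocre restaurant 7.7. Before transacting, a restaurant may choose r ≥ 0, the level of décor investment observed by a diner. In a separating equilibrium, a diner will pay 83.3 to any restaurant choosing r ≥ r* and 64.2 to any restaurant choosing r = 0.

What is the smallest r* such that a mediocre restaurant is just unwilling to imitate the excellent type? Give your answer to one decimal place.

A mediocre restaurant choosing r = 0 receives 64.2.
Imitating at r* instead would pay 83.3 at cost 7.7·r*, netting 83.3 − 7.7·r*.
Indifference: 64.2 = 83.3 − 7.7·r*, so r* = (83.3 − 64.2) / 7.7 ≈ 2.5.
This is the mediocre type's binding incentive-compatibility constraint; any r ≥ 2.5 sustains separation on that side.

2.5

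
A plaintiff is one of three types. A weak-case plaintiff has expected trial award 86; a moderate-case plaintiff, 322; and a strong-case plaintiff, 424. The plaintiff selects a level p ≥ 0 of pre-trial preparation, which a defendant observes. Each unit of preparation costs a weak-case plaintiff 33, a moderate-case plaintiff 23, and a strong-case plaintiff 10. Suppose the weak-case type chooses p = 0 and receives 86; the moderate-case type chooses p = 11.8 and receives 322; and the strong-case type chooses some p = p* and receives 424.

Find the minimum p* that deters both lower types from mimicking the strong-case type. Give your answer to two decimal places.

Weak-case type (on-path payoff 86) won't mimic when 86 ≥ 424 − 33·p*, i.e. p* ≥ 10.24.
Moderate-case type (on-path payoff 322 − 23×11.8 = 50.6) won't mimic when 50.6 ≥ 424 − 23·p*, i.e. p* ≥ 16.23.
Both must hold, so p* = max(10.24, 16.23) = 16.23. The moderate-case type's constraint binds.

16.23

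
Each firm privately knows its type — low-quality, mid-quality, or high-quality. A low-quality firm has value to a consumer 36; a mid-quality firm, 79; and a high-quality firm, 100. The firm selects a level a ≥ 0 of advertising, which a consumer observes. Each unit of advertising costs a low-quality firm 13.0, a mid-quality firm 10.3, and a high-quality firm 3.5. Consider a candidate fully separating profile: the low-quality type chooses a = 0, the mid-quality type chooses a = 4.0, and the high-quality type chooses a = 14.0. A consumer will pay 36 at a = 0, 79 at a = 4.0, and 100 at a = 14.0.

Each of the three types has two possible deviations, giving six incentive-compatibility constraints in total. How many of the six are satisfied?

Mid-quality (own payoff 79 − 10.3×4.0 = 37.8): to a=0 gives 36 → no gain ✓; to a=14.0 gives 100 − 10.3×14.0 = -44.2 → no gain ✓.
Low-quality (own payoff 36): to a=4.0 gives 79 − 13.0×4.0 = 27 → no gain ✓; to a=14.0 gives 100 − 13.0×14.0 = -82 → no gain ✓.
High-quality (own payoff 100 − 3.5×14.0 = 51): to a=0 gives 36 → no gain ✓; to a=4.0 gives 79 − 3.5×4.0 = 65 → profitable ✗.
5 of the 6 constraints hold; not an equilibrium.

5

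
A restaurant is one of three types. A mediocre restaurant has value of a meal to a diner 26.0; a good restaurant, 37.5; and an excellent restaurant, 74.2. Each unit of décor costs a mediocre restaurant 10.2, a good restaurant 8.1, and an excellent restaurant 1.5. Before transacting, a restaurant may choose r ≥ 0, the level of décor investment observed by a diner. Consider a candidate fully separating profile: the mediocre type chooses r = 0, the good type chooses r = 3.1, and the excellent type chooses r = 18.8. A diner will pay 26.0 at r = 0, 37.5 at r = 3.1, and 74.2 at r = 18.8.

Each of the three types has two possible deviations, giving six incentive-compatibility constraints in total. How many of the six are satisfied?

Good (own payoff 37.5 − 8.1×3.1 = 12.39): to r=0 gives 26.0 → profitable ✗; to r=18.8 gives 74.2 − 8.1×18.8 = -78.08 → no gain ✓.
Excellent (own payoff 74.2 − 1.5×18.8 = 46): to r=0 gives 26.0 → no gain ✓; to r=3.1 gives 37.5 − 1.5×3.1 = 32.85 → no gain ✓.
Mediocre (own payoff 26.0): to r=3.1 gives 37.5 − 10.2×3.1 = 5.88 → no gain ✓; to r=18.8 gives 74.2 − 10.2×18.8 = -117.56 → no gain ✓.
5 of the 6 constraints hold; not an equilibrium.

5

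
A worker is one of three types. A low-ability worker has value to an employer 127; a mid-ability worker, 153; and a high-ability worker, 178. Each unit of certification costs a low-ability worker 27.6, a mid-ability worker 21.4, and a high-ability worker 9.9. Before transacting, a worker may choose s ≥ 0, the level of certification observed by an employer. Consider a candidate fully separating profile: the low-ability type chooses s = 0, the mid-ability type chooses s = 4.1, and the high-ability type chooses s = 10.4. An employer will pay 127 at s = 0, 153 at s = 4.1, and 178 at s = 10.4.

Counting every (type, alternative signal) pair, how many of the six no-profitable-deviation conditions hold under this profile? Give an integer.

3

Low-ability (own payoff 127): to s=4.1 gives 153 − 27.6×4.1 = 39.84 → no gain ✓; to s=10.4 gives 178 − 27.6×10.4 = -109.04 → no gain ✓.
High-ability (own payoff 178 − 9.9×10.4 = 75.04): to s=0 gives 127 → profitable ✗; to s=4.1 gives 153 − 9.9×4.1 = 112.41 → profitable ✗.
Mid-ability (own payoff 153 − 21.4×4.1 = 65.26): to s=0 gives 127 → profitable ✗; to s=10.4 gives 178 − 21.4×10.4 = -44.56 → no gain ✓.
3 of the 6 constraints hold; not an equilibrium.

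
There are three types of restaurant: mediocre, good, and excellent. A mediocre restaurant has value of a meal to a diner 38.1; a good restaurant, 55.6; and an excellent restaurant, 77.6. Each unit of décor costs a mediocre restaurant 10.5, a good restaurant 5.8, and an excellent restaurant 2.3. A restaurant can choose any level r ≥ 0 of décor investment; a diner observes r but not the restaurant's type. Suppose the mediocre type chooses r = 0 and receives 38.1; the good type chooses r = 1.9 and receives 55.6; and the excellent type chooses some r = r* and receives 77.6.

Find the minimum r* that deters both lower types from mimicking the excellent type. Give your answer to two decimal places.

Good type (on-path payoff 55.6 − 5.8×1.9 = 44.58) won't mimic when 44.58 ≥ 77.6 − 5.8·r*, i.e. r* ≥ 5.69.
Mediocre type (on-path payoff 38.1) won't mimic when 38.1 ≥ 77.6 − 10.5·r*, i.e. r* ≥ 3.76.
Both must hold, so r* = max(3.76, 5.69) = 5.69. The good type's constraint binds.

5.69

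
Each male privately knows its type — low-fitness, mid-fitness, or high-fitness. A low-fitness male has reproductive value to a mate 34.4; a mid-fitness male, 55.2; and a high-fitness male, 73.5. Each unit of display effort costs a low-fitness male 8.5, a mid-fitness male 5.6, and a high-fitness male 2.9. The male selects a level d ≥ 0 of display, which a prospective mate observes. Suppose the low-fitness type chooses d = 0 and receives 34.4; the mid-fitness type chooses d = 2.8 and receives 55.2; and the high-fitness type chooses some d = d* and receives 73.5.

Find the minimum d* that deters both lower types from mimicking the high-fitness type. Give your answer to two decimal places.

Mid-fitness type (on-path payoff 55.2 − 5.6×2.8 = 39.52) won't mimic when 39.52 ≥ 73.5 − 5.6·d*, i.e. d* ≥ 6.07.
Low-fitness type (on-path payoff 34.4) won't mimic when 34.4 ≥ 73.5 − 8.5·d*, i.e. d* ≥ 4.60.
Both must hold, so d* = max(4.60, 6.07) = 6.07. The mid-fitness type's constraint binds.

6.07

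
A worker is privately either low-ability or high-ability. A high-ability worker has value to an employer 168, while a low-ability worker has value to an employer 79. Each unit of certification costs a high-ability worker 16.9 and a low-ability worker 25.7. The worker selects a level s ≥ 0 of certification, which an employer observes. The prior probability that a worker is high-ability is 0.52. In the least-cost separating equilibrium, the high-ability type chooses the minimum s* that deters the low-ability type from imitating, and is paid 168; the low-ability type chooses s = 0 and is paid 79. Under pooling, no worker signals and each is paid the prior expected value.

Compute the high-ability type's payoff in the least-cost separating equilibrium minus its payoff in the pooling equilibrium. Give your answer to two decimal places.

Least-cost separating signal: s* solves 79 = 168 − 25.7·s*, so s* = (168 − 79)/25.7 ≈ 3.4630.
High-ability type's separating payoff: 168 − 16.9 × s* = 168 − 16.9 × (168 − 79)/25.7 = 168 − 1504.1/25.7 ≈ 109.4747.
Pooling payoff: 0.52 × 168 + 0.48 × 79 = 125.28.
Difference: 109.4747 − 125.28 = -15.8053, i.e. -15.81 to two decimal places.
The high-ability type would prefer the pooling outcome.

-15.81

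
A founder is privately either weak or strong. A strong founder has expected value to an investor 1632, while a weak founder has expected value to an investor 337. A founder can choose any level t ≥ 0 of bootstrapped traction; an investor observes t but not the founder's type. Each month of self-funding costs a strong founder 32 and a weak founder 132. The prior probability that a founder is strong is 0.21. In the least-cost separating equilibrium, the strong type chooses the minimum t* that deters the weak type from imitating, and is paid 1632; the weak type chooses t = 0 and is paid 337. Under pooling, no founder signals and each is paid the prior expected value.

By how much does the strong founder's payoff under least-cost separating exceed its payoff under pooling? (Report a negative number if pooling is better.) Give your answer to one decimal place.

709.1

Least-cost separating signal: t* solves 337 = 1632 − 132·t*, so t* = (1632 − 337)/132 ≈ 9.8106.
Strong type's separating payoff: 1632 − 32 × t* = 1632 − 32 × (1632 − 337)/132 = 1632 − 41440/132 ≈ 1318.061.
Pooling payoff: 0.21 × 1632 + 0.79 × 337 = 608.95.
Difference: 1318.061 − 608.95 = 709.111, i.e. 709.1 to one decimal place.
The strong type prefers to separate.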